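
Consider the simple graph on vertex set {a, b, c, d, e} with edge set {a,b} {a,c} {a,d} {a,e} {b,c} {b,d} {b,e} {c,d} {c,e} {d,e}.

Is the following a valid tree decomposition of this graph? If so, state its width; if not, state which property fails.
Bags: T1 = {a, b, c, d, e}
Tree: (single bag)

Yes; width 4.

Vertex coverage: the bags together contain {a, b, c, d, e}, the full vertex set. Edge coverage: each edge of G has both endpoints in at least one bag. Running intersection: for every vertex, the bags containing it form a connected subtree. All three properties hold, so this is a valid tree decomposition of width max|bag| − 1 = 4, and hence tw(G) ≤ 4.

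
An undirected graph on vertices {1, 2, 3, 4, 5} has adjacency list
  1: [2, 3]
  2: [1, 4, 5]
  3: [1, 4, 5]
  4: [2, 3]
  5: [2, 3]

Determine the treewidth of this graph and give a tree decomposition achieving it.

Treewidth 2.
One optimal decomposition is:
Bags: B1 = {2, 3, 4}  B2 = {2, 3, 5}  B3 = {1, 2, 3}
Tree: B1–B2, B2–B3

Each bag holds 3 vertices, so the decomposition has width 2, which upper-bounds the treewidth. The edges 4–2–5–3–4 form a cycle, so G is not a tree and its treewidth is at least 2. Therefore the treewidth is 2.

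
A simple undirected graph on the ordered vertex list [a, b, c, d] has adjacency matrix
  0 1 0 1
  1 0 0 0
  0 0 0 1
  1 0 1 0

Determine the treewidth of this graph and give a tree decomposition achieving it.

Every bag has size at most 2, so the width is 2 − 1 = 1 and tw(G) ≤ 1. Any graph with an edge has treewidth ≥ 1, and G has the edge b–a. Therefore the treewidth is 1.

Treewidth 1.
One optimal decomposition is:
Bags: B1 = {a, b}  B2 = {a, d}  B3 = {c, d}
Tree: B1–B2, B2–B3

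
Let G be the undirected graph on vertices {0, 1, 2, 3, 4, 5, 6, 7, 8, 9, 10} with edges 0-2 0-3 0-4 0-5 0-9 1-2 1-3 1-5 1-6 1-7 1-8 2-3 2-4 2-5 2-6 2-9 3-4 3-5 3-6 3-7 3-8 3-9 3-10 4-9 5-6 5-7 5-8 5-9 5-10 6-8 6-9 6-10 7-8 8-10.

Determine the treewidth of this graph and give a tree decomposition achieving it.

Treewidth 4.
Bags: B1 = {1, 3, 5, 6, 8}  B2 = {1, 2, 3, 5, 6}  B3 = {1, 3, 5, 7, 8}  B4 = {2, 3, 5, 6, 9}  B5 = {0, 2, 3, 5, 9}  B6 = {0, 2, 3, 4, 9}  B7 = {3, 5, 6, 8, 10}
Tree: B1–B2, B1–B3, B2–B4, B4–B5, B5–B6, B1–B7

Each bag holds 5 vertices, so the decomposition has width 4, which upper-bounds the treewidth. For the lower bound, the 5 vertices {0, 2, 3, 4, 9} are pairwise adjacent, and any tree decomposition puts a clique entirely inside one bag — forcing width ≥ 4. Therefore the treewidth is 4.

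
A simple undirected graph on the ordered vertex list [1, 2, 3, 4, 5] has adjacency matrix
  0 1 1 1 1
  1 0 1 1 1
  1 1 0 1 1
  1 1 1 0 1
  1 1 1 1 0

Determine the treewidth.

A width-4 tree decomposition is:
Bags: B1 = {1, 2, 3, 4, 5}
Tree: (single bag)
With just one bag of size 5, the width is 5 − 1 = 4, so tw(G) ≤ 4. Conversely, {1, 2, 3, 4, 5} is a clique of size 5, and the vertices of any clique must share a bag in every tree decomposition; so some bag has ≥ 5 vertices and tw(G) ≥ 4. Combining the bounds, tw(G) = 4.

4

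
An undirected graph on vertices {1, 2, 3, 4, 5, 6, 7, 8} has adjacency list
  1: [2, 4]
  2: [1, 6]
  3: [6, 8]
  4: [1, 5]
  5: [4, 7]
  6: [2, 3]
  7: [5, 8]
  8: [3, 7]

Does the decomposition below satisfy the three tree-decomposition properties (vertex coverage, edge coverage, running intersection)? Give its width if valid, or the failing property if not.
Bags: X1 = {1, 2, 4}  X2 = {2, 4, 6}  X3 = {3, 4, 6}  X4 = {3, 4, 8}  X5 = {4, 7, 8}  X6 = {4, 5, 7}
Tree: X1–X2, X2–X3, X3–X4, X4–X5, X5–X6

Yes; width 2.

Vertex coverage: the bags together contain {1, 2, 3, 4, 5, 6, 7, 8}, the full vertex set. Edge coverage: each edge of G has both endpoints in at least one bag. Running intersection: for every vertex, the bags containing it form a connected subtree. All three properties hold, so this is a valid tree decomposition of width max|bag| − 1 = 2, and hence tw(G) ≤ 2.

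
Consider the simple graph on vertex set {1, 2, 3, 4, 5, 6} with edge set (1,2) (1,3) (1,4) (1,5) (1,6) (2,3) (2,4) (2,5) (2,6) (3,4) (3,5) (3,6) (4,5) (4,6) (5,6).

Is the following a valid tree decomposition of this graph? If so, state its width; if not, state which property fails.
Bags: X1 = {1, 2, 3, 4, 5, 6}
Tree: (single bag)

Vertex coverage: the bags together contain {1, 2, 3, 4, 5, 6}, the full vertex set. Edge coverage: each edge of G has both endpoints in at least one bag. Running intersection: for every vertex, the bags containing it form a connected subtree. All three properties hold, so this is a valid tree decomposition of width max|bag| − 1 = 5, and hence tw(G) ≤ 5.

Yes; width 5.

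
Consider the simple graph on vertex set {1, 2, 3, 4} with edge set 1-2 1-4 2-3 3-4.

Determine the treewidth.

A width-2 tree decomposition is:
Bags: B1 = {2, 3, 4}  B2 = {1, 2, 4}
Tree: B1–B2
Each bag holds 3 vertices, so the decomposition has width 2, which upper-bounds the treewidth. The edges 2–3–4–1–2 form a cycle, so G is not a tree and its treewidth is at least 2. Hence tw(G) = 2 exactly.

2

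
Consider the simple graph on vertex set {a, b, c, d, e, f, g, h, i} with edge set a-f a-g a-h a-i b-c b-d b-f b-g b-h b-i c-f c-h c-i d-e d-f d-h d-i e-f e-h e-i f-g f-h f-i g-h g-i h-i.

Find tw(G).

4

A width-4 tree decomposition is:
Bags: B1 = {b, c, f, h, i}  B2 = {b, f, g, h, i}  B3 = {b, d, f, h, i}  B4 = {d, e, f, h, i}  B5 = {a, f, g, h, i}
Tree: B1–B2, B2–B3, B3–B4, B2–B5
Each bag holds 5 vertices, so the decomposition has width 4, which upper-bounds the treewidth. For the lower bound, the 5 vertices {d, e, f, h, i} are pairwise adjacent, and any tree decomposition puts a clique entirely inside one bag — forcing width ≥ 4. Therefore the treewidth is 4.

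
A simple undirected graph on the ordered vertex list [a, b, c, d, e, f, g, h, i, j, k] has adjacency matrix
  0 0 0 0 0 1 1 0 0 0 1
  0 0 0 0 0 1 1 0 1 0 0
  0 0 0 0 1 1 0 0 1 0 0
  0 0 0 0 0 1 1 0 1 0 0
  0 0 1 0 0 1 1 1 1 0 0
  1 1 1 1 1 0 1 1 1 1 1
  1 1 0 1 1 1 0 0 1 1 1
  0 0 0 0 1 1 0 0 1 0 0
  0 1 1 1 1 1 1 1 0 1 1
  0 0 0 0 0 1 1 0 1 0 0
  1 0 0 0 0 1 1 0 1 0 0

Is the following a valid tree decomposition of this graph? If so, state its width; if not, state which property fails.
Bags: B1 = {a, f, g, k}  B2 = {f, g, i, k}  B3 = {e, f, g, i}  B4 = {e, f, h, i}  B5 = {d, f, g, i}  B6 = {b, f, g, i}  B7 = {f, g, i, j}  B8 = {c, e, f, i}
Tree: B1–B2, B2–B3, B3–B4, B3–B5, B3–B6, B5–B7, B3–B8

Vertex coverage: the bags together contain {a, b, c, d, e, f, g, h, i, j, k}, the full vertex set. Edge coverage: each edge of G has both endpoints in at least one bag. Running intersection: for every vertex, the bags containing it form a connected subtree. All three properties hold, so this is a valid tree decomposition of width max|bag| − 1 = 3, and hence tw(G) ≤ 3.

Yes; width 3.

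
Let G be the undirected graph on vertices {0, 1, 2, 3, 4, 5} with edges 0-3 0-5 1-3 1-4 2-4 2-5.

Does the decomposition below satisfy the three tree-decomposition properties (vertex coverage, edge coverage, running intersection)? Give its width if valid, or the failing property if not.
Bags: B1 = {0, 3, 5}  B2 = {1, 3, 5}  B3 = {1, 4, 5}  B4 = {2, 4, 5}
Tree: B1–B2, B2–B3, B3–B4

Every vertex of G appears in some bag (union = {0, 1, 2, 3, 4, 5}); every edge is covered by a bag; and for each vertex v the set of bags containing v is connected in the bag tree. The decomposition is therefore valid. The largest bag has 3 vertices, so the width is 2.

Yes; width 2.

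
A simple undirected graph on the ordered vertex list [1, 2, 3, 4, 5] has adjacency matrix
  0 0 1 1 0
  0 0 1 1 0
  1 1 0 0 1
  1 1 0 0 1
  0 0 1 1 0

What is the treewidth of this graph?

2

A width-2 tree decomposition is:
Bags: B1 = {1, 3, 4}  B2 = {3, 4, 5}  B3 = {2, 3, 4}
Tree: B1–B2, B2–B3
The largest bag has 3 vertices, giving width 2; this decomposition certifies tw(G) ≤ 2. Since 1–3–5–4–1 is a cycle in G, G is not acyclic. Forests are exactly the graphs of treewidth ≤ 1, so tw(G) ≥ 2. Combining the bounds, tw(G) = 2.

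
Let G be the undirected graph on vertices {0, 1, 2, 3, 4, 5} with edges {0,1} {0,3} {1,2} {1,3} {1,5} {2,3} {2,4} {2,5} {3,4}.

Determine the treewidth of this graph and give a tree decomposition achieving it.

Treewidth 2.
One such decomposition:
Bags: B1 = {0, 1, 3}  B2 = {1, 2, 3}  B3 = {1, 2, 5}  B4 = {2, 3, 4}
Tree: B1–B2, B2–B3, B2–B4

Every bag has size at most 3, so the width is 3 − 1 = 2 and tw(G) ≤ 2. Conversely, {0, 1, 3} is a clique of size 3, and the vertices of any clique must share a bag in every tree decomposition; so some bag has ≥ 3 vertices and tw(G) ≥ 2. Hence tw(G) = 2 exactly.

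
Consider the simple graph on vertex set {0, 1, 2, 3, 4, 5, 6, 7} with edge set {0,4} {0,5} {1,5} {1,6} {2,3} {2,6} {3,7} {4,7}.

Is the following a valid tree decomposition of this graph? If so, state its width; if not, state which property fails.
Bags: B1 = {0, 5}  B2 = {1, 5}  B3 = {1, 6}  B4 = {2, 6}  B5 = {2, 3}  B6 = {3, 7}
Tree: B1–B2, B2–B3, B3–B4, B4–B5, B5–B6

No — vertex 4 appears in no bag.

A tree decomposition must satisfy three properties: every vertex lies in some bag; for every edge, both endpoints lie together in some bag; and for every vertex, the bags containing it form a connected subtree. Here vertex 4 appears in no bag, so the decomposition is invalid.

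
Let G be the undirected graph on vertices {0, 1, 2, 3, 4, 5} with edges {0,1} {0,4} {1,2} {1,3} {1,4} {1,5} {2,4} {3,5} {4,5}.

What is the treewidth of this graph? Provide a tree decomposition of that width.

Every bag has size at most 3, so the width is 3 − 1 = 2 and tw(G) ≤ 2. On the other hand G contains the 3-clique {1, 3, 5}. A clique must lie in a single bag of any decomposition, so no decomposition can have width below 2. The upper and lower bounds meet at 2, so that is the treewidth.

Treewidth 2.
One such decomposition:
Bags: B1 = {1, 2, 4}  B2 = {1, 4, 5}  B3 = {1, 3, 5}  B4 = {0, 1, 4}
Tree: B1–B2, B2–B3, B1–B4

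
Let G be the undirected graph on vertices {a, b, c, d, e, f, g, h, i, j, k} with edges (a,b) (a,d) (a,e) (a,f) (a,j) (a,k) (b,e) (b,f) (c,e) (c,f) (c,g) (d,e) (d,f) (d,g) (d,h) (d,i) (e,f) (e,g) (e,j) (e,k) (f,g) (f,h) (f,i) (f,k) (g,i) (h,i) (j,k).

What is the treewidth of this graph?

3

A width-3 tree decomposition is:
Bags: B1 = {a, d, e, f}  B2 = {d, e, f, g}  B3 = {a, e, f, k}  B4 = {c, e, f, g}  B5 = {a, e, j, k}  B6 = {a, b, e, f}  B7 = {d, f, g, i}  B8 = {d, f, h, i}
Tree: B1–B2, B1–B3, B2–B4, B3–B5, B3–B6, B2–B7, B7–B8
Each bag holds 4 vertices, so the decomposition has width 3, which upper-bounds the treewidth. On the other hand G contains the 4-clique {a, e, j, k}. A clique must lie in a single bag of any decomposition, so no decomposition can have width below 3. Combining the bounds, tw(G) = 3.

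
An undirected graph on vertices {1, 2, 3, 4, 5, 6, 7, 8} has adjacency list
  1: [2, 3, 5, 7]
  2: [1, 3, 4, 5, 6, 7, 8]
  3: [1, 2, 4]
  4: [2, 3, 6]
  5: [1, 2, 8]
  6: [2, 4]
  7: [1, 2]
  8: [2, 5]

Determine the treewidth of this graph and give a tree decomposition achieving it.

Each bag holds 3 vertices, so the decomposition has width 2, which upper-bounds the treewidth. Conversely, {2, 5, 8} is a clique of size 3, and the vertices of any clique must share a bag in every tree decomposition; so some bag has ≥ 3 vertices and tw(G) ≥ 2. Combining the bounds, tw(G) = 2.

Treewidth 2.
One such decomposition:
Bags: B1 = {1, 2, 7}  B2 = {1, 2, 5}  B3 = {2, 5, 8}  B4 = {1, 2, 3}  B5 = {2, 3, 4}  B6 = {2, 4, 6}
Tree: B1–B2, B2–B3, B1–B4, B4–B5, B5–B6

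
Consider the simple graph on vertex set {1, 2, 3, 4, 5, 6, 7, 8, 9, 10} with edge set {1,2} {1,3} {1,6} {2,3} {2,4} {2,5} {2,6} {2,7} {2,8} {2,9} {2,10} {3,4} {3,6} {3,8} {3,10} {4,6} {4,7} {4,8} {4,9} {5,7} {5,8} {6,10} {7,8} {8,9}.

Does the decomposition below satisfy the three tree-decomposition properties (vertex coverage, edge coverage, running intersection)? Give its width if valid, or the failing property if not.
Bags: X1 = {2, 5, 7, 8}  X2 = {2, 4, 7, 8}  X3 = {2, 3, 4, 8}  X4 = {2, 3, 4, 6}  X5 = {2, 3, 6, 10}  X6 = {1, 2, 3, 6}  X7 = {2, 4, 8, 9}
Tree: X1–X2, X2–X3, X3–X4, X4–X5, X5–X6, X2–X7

Checking the three conditions: (i) the bags cover all of {1, 2, 3, 4, 5, 6, 7, 8, 9, 10}; (ii) for each edge, some bag contains both endpoints; (iii) the bags containing any fixed vertex form a subtree. All hold, so the decomposition is valid with width 4 − 1 = 3.

Yes; width 3.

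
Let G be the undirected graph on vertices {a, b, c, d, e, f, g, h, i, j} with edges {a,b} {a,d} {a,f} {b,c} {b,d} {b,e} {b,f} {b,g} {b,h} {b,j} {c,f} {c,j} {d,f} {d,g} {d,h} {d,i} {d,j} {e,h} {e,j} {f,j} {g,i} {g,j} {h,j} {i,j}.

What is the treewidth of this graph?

A width-3 tree decomposition is:
Bags: B1 = {b, d, h, j}  B2 = {b, d, g, j}  B3 = {b, d, f, j}  B4 = {b, e, h, j}  B5 = {b, c, f, j}  B6 = {d, g, i, j}  B7 = {a, b, d, f}
Tree: B1–B2, B2–B3, B1–B4, B3–B5, B2–B6, B3–B7
The largest bag has 4 vertices, giving width 3; this decomposition certifies tw(G) ≤ 3. For the lower bound, the 4 vertices {b, d, g, j} are pairwise adjacent, and any tree decomposition puts a clique entirely inside one bag — forcing width ≥ 3. Hence tw(G) = 3 exactly.

3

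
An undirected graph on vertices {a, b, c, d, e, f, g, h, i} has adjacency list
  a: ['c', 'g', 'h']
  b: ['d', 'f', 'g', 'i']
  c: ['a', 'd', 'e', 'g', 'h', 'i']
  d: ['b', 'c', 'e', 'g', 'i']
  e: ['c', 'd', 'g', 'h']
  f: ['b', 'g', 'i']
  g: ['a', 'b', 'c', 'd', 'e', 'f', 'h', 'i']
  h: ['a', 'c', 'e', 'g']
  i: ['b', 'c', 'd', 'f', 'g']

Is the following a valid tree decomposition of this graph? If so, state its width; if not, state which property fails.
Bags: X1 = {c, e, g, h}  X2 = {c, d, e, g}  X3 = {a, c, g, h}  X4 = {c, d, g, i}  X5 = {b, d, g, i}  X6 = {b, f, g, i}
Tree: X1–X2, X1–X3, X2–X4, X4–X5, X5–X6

Every vertex of G appears in some bag (union = {a, b, c, d, e, f, g, h, i}); every edge is covered by a bag; and for each vertex v the set of bags containing v is connected in the bag tree. The decomposition is therefore valid. The largest bag has 4 vertices, so the width is 3.

Yes; width 3.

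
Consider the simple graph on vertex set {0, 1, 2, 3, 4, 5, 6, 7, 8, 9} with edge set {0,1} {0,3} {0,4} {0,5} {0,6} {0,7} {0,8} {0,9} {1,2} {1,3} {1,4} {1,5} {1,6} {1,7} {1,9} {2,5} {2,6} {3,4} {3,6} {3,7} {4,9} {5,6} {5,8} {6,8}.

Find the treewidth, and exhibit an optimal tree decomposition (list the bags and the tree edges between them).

Each bag holds 4 vertices, so the decomposition has width 3, which upper-bounds the treewidth. For the lower bound, the 4 vertices {0, 5, 6, 8} are pairwise adjacent, and any tree decomposition puts a clique entirely inside one bag — forcing width ≥ 3. Therefore the treewidth is 3.

Treewidth 3.
Bags: B1 = {0, 1, 5, 6}  B2 = {1, 2, 5, 6}  B3 = {0, 1, 3, 6}  B4 = {0, 1, 3, 4}  B5 = {0, 5, 6, 8}  B6 = {0, 1, 3, 7}  B7 = {0, 1, 4, 9}
Tree: B1–B2, B1–B3, B3–B4, B1–B5, B3–B6, B4–B7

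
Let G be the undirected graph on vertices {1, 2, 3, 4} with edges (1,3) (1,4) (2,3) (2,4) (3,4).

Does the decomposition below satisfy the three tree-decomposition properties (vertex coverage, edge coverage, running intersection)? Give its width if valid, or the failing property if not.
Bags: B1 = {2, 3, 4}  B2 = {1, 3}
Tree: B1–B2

No — edge (4,1) lies in no bag.

A tree decomposition must satisfy three properties: every vertex lies in some bag; for every edge, both endpoints lie together in some bag; and for every vertex, the bags containing it form a connected subtree. Here edge (4,1) lies in no bag, so the decomposition is invalid.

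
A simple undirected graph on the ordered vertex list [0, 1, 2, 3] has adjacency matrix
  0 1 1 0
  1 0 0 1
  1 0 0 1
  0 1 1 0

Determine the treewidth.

A width-2 tree decomposition is:
Bags: B1 = {1, 2, 3}  B2 = {0, 1, 2}
Tree: B1–B2
Each bag holds 3 vertices, so the decomposition has width 2, which upper-bounds the treewidth. Since 2–3–1–0–2 is a cycle in G, G is not acyclic. Forests are exactly the graphs of treewidth ≤ 1, so tw(G) ≥ 2. The upper and lower bounds meet at 2, so that is the treewidth.

2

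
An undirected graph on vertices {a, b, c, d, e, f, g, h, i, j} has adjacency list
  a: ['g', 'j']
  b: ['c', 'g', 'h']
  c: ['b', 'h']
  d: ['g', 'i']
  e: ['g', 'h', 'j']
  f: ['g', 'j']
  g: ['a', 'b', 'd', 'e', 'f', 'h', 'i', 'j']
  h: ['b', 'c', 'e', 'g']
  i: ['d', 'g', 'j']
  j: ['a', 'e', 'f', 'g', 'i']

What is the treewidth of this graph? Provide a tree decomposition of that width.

Every bag has size at most 3, so the width is 3 − 1 = 2 and tw(G) ≤ 2. Conversely, {d, g, i} is a clique of size 3, and the vertices of any clique must share a bag in every tree decomposition; so some bag has ≥ 3 vertices and tw(G) ≥ 2. Therefore the treewidth is 2.

Treewidth 2.
One such decomposition:
Bags: B1 = {e, g, h}  B2 = {e, g, j}  B3 = {f, g, j}  B4 = {b, g, h}  B5 = {g, i, j}  B6 = {a, g, j}  B7 = {b, c, h}  B8 = {d, g, i}
Tree: B1–B2, B2–B3, B1–B4, B2–B5, B5–B6, B4–B7, B5–B8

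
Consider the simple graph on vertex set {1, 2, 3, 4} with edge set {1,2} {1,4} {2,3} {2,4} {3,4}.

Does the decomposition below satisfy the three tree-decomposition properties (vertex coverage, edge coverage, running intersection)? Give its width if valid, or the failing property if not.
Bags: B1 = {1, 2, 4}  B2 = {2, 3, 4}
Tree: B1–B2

Yes; width 2.

Vertex coverage: the bags together contain {1, 2, 3, 4}, the full vertex set. Edge coverage: each edge of G has both endpoints in at least one bag. Running intersection: for every vertex, the bags containing it form a connected subtree. All three properties hold, so this is a valid tree decomposition of width max|bag| − 1 = 2, and hence tw(G) ≤ 2.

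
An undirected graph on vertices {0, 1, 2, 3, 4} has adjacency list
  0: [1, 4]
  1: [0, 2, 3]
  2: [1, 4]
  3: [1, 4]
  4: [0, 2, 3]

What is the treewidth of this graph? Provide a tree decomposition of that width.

Treewidth 2.
One optimal decomposition is:
Bags: B1 = {0, 1, 4}  B2 = {1, 3, 4}  B3 = {1, 2, 4}
Tree: B1–B2, B2–B3

Each bag holds 3 vertices, so the decomposition has width 2, which upper-bounds the treewidth. Since 4–0–1–3–4 is a cycle in G, G is not acyclic. Forests are exactly the graphs of treewidth ≤ 1, so tw(G) ≥ 2. Combining the bounds, tw(G) = 2.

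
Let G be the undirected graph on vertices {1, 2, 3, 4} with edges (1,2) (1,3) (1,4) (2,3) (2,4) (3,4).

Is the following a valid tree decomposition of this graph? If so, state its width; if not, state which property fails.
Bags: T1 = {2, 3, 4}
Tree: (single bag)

A tree decomposition must satisfy three properties: every vertex lies in some bag; for every edge, both endpoints lie together in some bag; and for every vertex, the bags containing it form a connected subtree. Here vertex 1 appears in no bag, so the decomposition is invalid.

No — vertex 1 appears in no bag.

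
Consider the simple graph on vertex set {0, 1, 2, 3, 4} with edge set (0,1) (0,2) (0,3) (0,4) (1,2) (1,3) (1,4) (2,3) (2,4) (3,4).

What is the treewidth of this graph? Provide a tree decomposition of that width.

A single bag containing all 5 vertices is trivially a valid decomposition of width 4. For the lower bound, the 5 vertices {0, 1, 2, 3, 4} are pairwise adjacent, and any tree decomposition puts a clique entirely inside one bag — forcing width ≥ 4. Hence tw(G) = 4 exactly.

Treewidth 4.
One optimal decomposition is:
Bags: B1 = {0, 1, 2, 3, 4}
Tree: (single bag)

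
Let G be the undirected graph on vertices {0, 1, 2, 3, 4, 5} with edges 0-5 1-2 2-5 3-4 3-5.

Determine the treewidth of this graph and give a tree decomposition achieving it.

Every bag has size at most 2, so the width is 2 − 1 = 1 and tw(G) ≤ 1. Since G has at least one edge (e.g. 5–0), it is not an edgeless graph, so tw(G) ≥ 1. The upper and lower bounds meet at 1, so that is the treewidth.

Treewidth 1.
One such decomposition:
Bags: B1 = {0, 5}  B2 = {3, 5}  B3 = {2, 5}  B4 = {3, 4}  B5 = {1, 2}
Tree: B1–B2, B2–B3, B2–B4, B3–B5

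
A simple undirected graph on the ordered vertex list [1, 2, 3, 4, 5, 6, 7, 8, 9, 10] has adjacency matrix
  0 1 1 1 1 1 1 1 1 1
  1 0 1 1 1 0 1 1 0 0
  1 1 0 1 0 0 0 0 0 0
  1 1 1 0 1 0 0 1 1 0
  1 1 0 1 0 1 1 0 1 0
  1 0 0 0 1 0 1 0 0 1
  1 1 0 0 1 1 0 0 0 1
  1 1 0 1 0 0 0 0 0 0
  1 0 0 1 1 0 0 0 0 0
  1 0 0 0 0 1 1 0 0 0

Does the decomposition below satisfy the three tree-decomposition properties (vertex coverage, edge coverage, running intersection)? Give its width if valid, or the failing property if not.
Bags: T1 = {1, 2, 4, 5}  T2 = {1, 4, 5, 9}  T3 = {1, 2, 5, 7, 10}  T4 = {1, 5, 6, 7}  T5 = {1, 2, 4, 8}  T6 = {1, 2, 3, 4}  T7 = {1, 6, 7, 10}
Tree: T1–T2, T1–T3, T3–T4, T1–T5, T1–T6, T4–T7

A tree decomposition must satisfy three properties: every vertex lies in some bag; for every edge, both endpoints lie together in some bag; and for every vertex, the bags containing it form a connected subtree. Here bags containing vertex 10 are not connected in the tree, so the decomposition is invalid.

No — bags containing vertex 10 are not connected in the tree.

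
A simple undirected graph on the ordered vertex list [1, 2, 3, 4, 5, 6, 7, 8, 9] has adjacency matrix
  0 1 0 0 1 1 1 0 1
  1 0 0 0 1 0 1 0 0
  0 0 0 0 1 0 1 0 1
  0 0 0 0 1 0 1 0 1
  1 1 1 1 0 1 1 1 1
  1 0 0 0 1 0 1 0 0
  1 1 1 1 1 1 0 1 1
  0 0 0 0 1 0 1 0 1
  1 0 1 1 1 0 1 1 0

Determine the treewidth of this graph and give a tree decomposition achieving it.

Treewidth 3.
Bags: B1 = {5, 7, 8, 9}  B2 = {4, 5, 7, 9}  B3 = {1, 5, 7, 9}  B4 = {3, 5, 7, 9}  B5 = {1, 5, 6, 7}  B6 = {1, 2, 5, 7}
Tree: B1–B2, B1–B3, B2–B4, B3–B5, B3–B6

Each bag holds 4 vertices, so the decomposition has width 3, which upper-bounds the treewidth. For the lower bound, the 4 vertices {5, 7, 8, 9} are pairwise adjacent, and any tree decomposition puts a clique entirely inside one bag — forcing width ≥ 3. Therefore the treewidth is 3.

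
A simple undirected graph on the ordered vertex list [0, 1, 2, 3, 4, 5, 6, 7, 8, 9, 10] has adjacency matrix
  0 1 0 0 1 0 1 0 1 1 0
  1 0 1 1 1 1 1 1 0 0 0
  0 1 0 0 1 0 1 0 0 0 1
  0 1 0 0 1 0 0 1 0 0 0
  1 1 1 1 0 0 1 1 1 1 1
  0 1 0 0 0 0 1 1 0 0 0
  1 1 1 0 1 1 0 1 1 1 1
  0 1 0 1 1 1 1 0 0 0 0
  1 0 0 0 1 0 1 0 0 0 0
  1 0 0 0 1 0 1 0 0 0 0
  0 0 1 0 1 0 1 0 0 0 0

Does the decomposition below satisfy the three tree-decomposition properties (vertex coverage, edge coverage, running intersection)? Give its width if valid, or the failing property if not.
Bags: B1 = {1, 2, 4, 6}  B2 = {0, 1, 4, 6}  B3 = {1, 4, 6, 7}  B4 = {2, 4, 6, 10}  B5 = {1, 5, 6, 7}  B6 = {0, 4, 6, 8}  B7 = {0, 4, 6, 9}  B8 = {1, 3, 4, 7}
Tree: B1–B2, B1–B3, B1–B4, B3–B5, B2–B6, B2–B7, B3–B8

Yes; width 3.

Checking the three conditions: (i) the bags cover all of {0, 1, 2, 3, 4, 5, 6, 7, 8, 9, 10}; (ii) for each edge, some bag contains both endpoints; (iii) the bags containing any fixed vertex form a subtree. All hold, so the decomposition is valid with width 4 − 1 = 3.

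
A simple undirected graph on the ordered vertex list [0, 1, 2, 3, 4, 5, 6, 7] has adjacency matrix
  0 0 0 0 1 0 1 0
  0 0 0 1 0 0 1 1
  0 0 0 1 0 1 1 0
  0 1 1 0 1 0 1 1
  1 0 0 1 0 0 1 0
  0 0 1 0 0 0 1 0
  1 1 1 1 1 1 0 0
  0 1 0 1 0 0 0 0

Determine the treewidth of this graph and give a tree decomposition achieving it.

Treewidth 2.
One such decomposition:
Bags: B1 = {2, 3, 6}  B2 = {1, 3, 6}  B3 = {3, 4, 6}  B4 = {0, 4, 6}  B5 = {1, 3, 7}  B6 = {2, 5, 6}
Tree: B1–B2, B2–B3, B3–B4, B2–B5, B1–B6

Every bag has size at most 3, so the width is 3 − 1 = 2 and tw(G) ≤ 2. For the lower bound, the 3 vertices {0, 4, 6} are pairwise adjacent, and any tree decomposition puts a clique entirely inside one bag — forcing width ≥ 2. The upper and lower bounds meet at 2, so that is the treewidth.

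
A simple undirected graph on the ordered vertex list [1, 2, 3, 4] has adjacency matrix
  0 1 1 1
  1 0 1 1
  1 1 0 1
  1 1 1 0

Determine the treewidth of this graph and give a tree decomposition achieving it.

Treewidth 3.
One such decomposition:
Bags: B1 = {1, 2, 3, 4}
Tree: (single bag)

With just one bag of size 4, the width is 4 − 1 = 3, so tw(G) ≤ 3. Conversely, {1, 2, 3, 4} is a clique of size 4, and the vertices of any clique must share a bag in every tree decomposition; so some bag has ≥ 4 vertices and tw(G) ≥ 3. Combining the bounds, tw(G) = 3.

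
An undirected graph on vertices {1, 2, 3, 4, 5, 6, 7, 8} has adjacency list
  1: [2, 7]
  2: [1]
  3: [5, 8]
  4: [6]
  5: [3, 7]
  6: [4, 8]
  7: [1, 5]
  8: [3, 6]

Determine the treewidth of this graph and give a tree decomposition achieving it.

Treewidth 1.
One optimal decomposition is:
Bags: B1 = {1, 2}  B2 = {1, 7}  B3 = {5, 7}  B4 = {3, 5}  B5 = {3, 8}  B6 = {6, 8}  B7 = {4, 6}
Tree: B1–B2, B2–B3, B3–B4, B4–B5, B5–B6, B6–B7

Every bag has size at most 2, so the width is 2 − 1 = 1 and tw(G) ≤ 1. Since G has at least one edge (e.g. 2–1), it is not an edgeless graph, so tw(G) ≥ 1. Combining the bounds, tw(G) = 1.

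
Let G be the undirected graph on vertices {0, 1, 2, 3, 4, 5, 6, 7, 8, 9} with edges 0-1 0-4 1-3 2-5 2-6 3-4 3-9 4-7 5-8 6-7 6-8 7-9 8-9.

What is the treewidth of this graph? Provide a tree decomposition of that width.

Every bag has size at most 3, so the width is 3 − 1 = 2 and tw(G) ≤ 2. Since 2–5–8–6–2 is a cycle in G, G is not acyclic. Forests are exactly the graphs of treewidth ≤ 1, so tw(G) ≥ 2. Hence tw(G) = 2 exactly.

Treewidth 2.
One such decomposition:
Bags: B1 = {2, 5, 6}  B2 = {5, 6, 8}  B3 = {6, 7, 8}  B4 = {7, 8, 9}  B5 = {4, 7, 9}  B6 = {3, 4, 9}  B7 = {0, 3, 4}  B8 = {0, 1, 3}
Tree: B1–B2, B2–B3, B3–B4, B4–B5, B5–B6, B6–B7, B7–B8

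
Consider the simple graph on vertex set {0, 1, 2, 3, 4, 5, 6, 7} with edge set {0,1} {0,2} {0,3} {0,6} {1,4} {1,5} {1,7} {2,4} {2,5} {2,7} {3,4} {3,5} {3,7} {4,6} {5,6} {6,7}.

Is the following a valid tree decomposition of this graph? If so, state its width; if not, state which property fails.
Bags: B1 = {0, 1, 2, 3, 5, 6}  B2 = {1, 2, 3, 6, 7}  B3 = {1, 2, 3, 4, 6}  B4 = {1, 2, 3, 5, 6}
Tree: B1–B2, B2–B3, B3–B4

A tree decomposition must satisfy three properties: every vertex lies in some bag; for every edge, both endpoints lie together in some bag; and for every vertex, the bags containing it form a connected subtree. Here bags containing vertex 5 are not connected in the tree, so the decomposition is invalid.

No — bags containing vertex 5 are not connected in the tree.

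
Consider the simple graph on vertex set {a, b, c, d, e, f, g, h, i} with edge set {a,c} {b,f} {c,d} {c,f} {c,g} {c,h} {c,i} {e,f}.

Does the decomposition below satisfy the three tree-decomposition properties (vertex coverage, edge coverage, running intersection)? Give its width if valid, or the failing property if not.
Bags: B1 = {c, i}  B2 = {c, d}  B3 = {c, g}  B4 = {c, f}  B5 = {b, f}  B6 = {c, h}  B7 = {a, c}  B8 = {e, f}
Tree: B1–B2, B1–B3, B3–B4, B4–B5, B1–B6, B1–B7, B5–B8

Every vertex of G appears in some bag (union = {a, b, c, d, e, f, g, h, i}); every edge is covered by a bag; and for each vertex v the set of bags containing v is connected in the bag tree. The decomposition is therefore valid. The largest bag has 2 vertices, so the width is 1.

Yes; width 1.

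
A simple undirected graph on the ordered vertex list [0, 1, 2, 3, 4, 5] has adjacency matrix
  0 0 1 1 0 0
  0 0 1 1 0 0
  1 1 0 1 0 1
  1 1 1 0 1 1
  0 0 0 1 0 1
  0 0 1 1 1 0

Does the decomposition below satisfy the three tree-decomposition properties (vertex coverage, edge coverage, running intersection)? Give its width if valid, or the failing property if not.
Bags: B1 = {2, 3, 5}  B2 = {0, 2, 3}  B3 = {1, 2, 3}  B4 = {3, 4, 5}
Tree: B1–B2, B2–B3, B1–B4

Every vertex of G appears in some bag (union = {0, 1, 2, 3, 4, 5}); every edge is covered by a bag; and for each vertex v the set of bags containing v is connected in the bag tree. The decomposition is therefore valid. The largest bag has 3 vertices, so the width is 2.

Yes; width 2.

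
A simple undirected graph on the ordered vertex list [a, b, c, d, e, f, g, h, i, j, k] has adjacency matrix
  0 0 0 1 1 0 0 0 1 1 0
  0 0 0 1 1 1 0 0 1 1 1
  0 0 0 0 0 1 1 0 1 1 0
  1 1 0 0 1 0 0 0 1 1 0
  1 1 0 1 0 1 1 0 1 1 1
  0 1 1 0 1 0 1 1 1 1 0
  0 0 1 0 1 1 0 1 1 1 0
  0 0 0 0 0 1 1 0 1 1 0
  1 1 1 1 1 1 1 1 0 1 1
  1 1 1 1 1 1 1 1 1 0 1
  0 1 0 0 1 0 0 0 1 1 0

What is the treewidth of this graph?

A width-4 tree decomposition is:
Bags: B1 = {b, d, e, i, j}  B2 = {b, e, f, i, j}  B3 = {a, d, e, i, j}  B4 = {b, e, i, j, k}  B5 = {e, f, g, i, j}  B6 = {c, f, g, i, j}  B7 = {f, g, h, i, j}
Tree: B1–B2, B1–B3, B1–B4, B2–B5, B5–B6, B6–B7
The largest bag has 5 vertices, giving width 4; this decomposition certifies tw(G) ≤ 4. For the lower bound, the 5 vertices {e, f, g, i, j} are pairwise adjacent, and any tree decomposition puts a clique entirely inside one bag — forcing width ≥ 4. Hence tw(G) = 4 exactly.

4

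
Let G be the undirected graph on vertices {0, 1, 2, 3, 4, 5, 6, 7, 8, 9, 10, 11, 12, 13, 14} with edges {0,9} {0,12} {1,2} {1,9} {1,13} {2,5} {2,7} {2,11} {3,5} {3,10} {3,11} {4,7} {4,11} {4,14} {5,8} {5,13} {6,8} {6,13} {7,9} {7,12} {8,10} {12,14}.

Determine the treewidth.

3

A width-3 tree decomposition is:
Bags: B1 = {0, 4, 12, 14}  B2 = {0, 4, 7, 12}  B3 = {0, 4, 7, 9}  B4 = {4, 7, 9, 11}  B5 = {2, 7, 9, 11}  B6 = {1, 2, 9, 11}  B7 = {1, 2, 3, 11}  B8 = {1, 2, 3, 5}  B9 = {1, 3, 5, 13}  B10 = {3, 5, 10, 13}  B11 = {5, 8, 10, 13}  B12 = {6, 8, 10, 13}
Tree: B1–B2, B2–B3, B3–B4, B4–B5, B5–B6, B6–B7, B7–B8, B8–B9, B9–B10, B10–B11, B11–B12
The largest bag has 4 vertices, giving width 3; this decomposition certifies tw(G) ≤ 3. For the lower bound: the 4 vertex sets {0,12,14}, {4}, {7}, {1,2,9,11} are disjoint, each induces a connected subgraph, and every pair is joined by at least one edge of G. Contracting each set to a single vertex therefore yields K_{4} as a minor, and since treewidth is minor-monotone, tw(G) ≥ tw(K_{4}) = 3. Therefore the treewidth is 3.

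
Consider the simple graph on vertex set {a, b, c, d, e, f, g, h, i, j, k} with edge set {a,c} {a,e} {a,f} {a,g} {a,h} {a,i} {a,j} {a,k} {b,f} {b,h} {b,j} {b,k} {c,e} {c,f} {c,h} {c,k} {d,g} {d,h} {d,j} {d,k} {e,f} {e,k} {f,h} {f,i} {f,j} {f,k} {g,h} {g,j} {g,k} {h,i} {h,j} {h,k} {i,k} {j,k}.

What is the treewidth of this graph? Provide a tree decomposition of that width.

Treewidth 4.
Bags: B1 = {a, f, h, j, k}  B2 = {a, f, h, i, k}  B3 = {a, c, f, h, k}  B4 = {a, g, h, j, k}  B5 = {a, c, e, f, k}  B6 = {d, g, h, j, k}  B7 = {b, f, h, j, k}
Tree: B1–B2, B1–B3, B1–B4, B3–B5, B4–B6, B1–B7

Each bag holds 5 vertices, so the decomposition has width 4, which upper-bounds the treewidth. Conversely, {a, c, e, f, k} is a clique of size 5, and the vertices of any clique must share a bag in every tree decomposition; so some bag has ≥ 5 vertices and tw(G) ≥ 4. The upper and lower bounds meet at 4, so that is the treewidth.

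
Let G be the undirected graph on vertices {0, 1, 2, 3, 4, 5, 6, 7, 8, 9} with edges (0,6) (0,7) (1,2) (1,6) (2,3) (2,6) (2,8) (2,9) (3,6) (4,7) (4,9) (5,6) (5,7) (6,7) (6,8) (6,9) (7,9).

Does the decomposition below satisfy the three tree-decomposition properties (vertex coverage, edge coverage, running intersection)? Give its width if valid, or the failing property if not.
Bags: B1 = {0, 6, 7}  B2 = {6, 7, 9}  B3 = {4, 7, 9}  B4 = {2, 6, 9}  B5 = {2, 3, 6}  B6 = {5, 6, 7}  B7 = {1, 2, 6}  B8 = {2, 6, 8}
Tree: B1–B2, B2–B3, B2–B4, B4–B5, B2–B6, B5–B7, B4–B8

Yes; width 2.

Vertex coverage: the bags together contain {0, 1, 2, 3, 4, 5, 6, 7, 8, 9}, the full vertex set. Edge coverage: each edge of G has both endpoints in at least one bag. Running intersection: for every vertex, the bags containing it form a connected subtree. All three properties hold, so this is a valid tree decomposition of width max|bag| − 1 = 2, and hence tw(G) ≤ 2.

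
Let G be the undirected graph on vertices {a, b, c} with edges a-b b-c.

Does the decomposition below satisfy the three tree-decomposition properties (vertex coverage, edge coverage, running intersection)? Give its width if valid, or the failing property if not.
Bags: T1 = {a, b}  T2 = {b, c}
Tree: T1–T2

Yes; width 1.

Checking the three conditions: (i) the bags cover all of {a, b, c}; (ii) for each edge, some bag contains both endpoints; (iii) the bags containing any fixed vertex form a subtree. All hold, so the decomposition is valid with width 2 − 1 = 1.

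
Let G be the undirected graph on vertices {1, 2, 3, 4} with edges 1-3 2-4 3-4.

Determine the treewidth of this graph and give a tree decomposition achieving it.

Every bag has size at most 2, so the width is 2 − 1 = 1 and tw(G) ≤ 1. Any graph with an edge has treewidth ≥ 1, and G has the edge 2–4. Therefore the treewidth is 1.

Treewidth 1.
One optimal decomposition is:
Bags: B1 = {2, 4}  B2 = {3, 4}  B3 = {1, 3}
Tree: B1–B2, B2–B3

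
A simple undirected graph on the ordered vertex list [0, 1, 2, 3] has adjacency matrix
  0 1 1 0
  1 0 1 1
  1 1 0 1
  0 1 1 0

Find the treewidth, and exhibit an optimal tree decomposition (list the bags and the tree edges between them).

The largest bag has 3 vertices, giving width 2; this decomposition certifies tw(G) ≤ 2. For the lower bound, the 3 vertices {0, 1, 2} are pairwise adjacent, and any tree decomposition puts a clique entirely inside one bag — forcing width ≥ 2. Combining the bounds, tw(G) = 2.

Treewidth 2.
One such decomposition:
Bags: B1 = {1, 2, 3}  B2 = {0, 1, 2}
Tree: B1–B2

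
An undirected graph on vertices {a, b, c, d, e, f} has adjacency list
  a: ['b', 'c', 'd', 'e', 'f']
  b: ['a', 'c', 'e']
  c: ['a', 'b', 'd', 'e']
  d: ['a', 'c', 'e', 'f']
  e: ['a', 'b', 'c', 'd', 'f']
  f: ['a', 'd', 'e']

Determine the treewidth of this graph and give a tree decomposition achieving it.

Treewidth 3.
One optimal decomposition is:
Bags: B1 = {a, c, d, e}  B2 = {a, d, e, f}  B3 = {a, b, c, e}
Tree: B1–B2, B1–B3

Every bag has size at most 4, so the width is 4 − 1 = 3 and tw(G) ≤ 3. For the lower bound, the 4 vertices {a, c, d, e} are pairwise adjacent, and any tree decomposition puts a clique entirely inside one bag — forcing width ≥ 3. The upper and lower bounds meet at 3, so that is the treewidth.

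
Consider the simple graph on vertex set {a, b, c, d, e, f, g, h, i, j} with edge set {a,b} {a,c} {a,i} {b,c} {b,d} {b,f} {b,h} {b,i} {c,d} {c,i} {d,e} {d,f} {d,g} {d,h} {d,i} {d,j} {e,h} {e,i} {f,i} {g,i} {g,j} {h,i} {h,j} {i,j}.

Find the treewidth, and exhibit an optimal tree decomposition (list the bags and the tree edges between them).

Treewidth 3.
One such decomposition:
Bags: B1 = {d, e, h, i}  B2 = {b, d, h, i}  B3 = {b, c, d, i}  B4 = {d, h, i, j}  B5 = {a, b, c, i}  B6 = {b, d, f, i}  B7 = {d, g, i, j}
Tree: B1–B2, B2–B3, B1–B4, B3–B5, B2–B6, B4–B7

The largest bag has 4 vertices, giving width 3; this decomposition certifies tw(G) ≤ 3. For the lower bound, the 4 vertices {d, g, i, j} are pairwise adjacent, and any tree decomposition puts a clique entirely inside one bag — forcing width ≥ 3. The upper and lower bounds meet at 3, so that is the treewidth.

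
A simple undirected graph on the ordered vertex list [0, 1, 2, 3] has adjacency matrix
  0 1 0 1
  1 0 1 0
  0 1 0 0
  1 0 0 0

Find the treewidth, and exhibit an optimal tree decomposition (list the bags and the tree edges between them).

Every bag has size at most 2, so the width is 2 − 1 = 1 and tw(G) ≤ 1. Since G has at least one edge (e.g. 2–1), it is not an edgeless graph, so tw(G) ≥ 1. Therefore the treewidth is 1.

Treewidth 1.
Bags: B1 = {1, 2}  B2 = {0, 1}  B3 = {0, 3}
Tree: B1–B2, B2–B3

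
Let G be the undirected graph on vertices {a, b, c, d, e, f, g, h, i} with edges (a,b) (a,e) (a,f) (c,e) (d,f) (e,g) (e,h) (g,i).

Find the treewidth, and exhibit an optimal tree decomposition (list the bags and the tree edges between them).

Every bag has size at most 2, so the width is 2 − 1 = 1 and tw(G) ≤ 1. G has an edge, so its treewidth is at least 1. The upper and lower bounds meet at 1, so that is the treewidth.

Treewidth 1.
Bags: B1 = {g, i}  B2 = {e, g}  B3 = {e, h}  B4 = {a, e}  B5 = {a, b}  B6 = {c, e}  B7 = {a, f}  B8 = {d, f}
Tree: B1–B2, B2–B3, B3–B4, B4–B5, B3–B6, B4–B7, B7–B8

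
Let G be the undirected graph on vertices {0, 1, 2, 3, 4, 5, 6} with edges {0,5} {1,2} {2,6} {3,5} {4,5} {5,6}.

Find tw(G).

1

A width-1 tree decomposition is:
Bags: B1 = {5, 6}  B2 = {2, 6}  B3 = {1, 2}  B4 = {4, 5}  B5 = {3, 5}  B6 = {0, 5}
Tree: B1–B2, B2–B3, B1–B4, B4–B5, B1–B6
The largest bag has 2 vertices, giving width 1; this decomposition certifies tw(G) ≤ 1. G has an edge, so its treewidth is at least 1. Hence tw(G) = 1 exactly.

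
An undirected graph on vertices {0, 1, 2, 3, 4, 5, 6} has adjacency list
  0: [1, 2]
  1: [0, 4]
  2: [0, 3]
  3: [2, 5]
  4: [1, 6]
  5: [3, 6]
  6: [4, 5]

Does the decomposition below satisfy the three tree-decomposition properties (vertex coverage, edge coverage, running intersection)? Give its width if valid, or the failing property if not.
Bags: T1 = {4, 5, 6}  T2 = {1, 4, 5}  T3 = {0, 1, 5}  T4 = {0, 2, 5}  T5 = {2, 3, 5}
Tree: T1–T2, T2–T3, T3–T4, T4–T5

Yes; width 2.

Vertex coverage: the bags together contain {0, 1, 2, 3, 4, 5, 6}, the full vertex set. Edge coverage: each edge of G has both endpoints in at least one bag. Running intersection: for every vertex, the bags containing it form a connected subtree. All three properties hold, so this is a valid tree decomposition of width max|bag| − 1 = 2, and hence tw(G) ≤ 2.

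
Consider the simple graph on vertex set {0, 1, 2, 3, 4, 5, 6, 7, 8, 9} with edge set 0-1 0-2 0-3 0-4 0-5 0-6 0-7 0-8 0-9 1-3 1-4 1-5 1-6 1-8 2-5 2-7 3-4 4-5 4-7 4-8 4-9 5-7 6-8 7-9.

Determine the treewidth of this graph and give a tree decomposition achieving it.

Treewidth 3.
Bags: B1 = {0, 4, 7, 9}  B2 = {0, 4, 5, 7}  B3 = {0, 2, 5, 7}  B4 = {0, 1, 4, 5}  B5 = {0, 1, 4, 8}  B6 = {0, 1, 6, 8}  B7 = {0, 1, 3, 4}
Tree: B1–B2, B2–B3, B2–B4, B4–B5, B5–B6, B4–B7

Each bag holds 4 vertices, so the decomposition has width 3, which upper-bounds the treewidth. On the other hand G contains the 4-clique {0, 2, 5, 7}. A clique must lie in a single bag of any decomposition, so no decomposition can have width below 3. The upper and lower bounds meet at 3, so that is the treewidth.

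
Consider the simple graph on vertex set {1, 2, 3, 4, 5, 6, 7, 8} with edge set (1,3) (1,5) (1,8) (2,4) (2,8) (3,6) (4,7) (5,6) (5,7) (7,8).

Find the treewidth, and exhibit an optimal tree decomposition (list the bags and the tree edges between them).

Treewidth 2.
Bags: B1 = {2, 4, 8}  B2 = {4, 7, 8}  B3 = {1, 7, 8}  B4 = {1, 5, 7}  B5 = {1, 3, 5}  B6 = {3, 5, 6}
Tree: B1–B2, B2–B3, B3–B4, B4–B5, B5–B6

The largest bag has 3 vertices, giving width 2; this decomposition certifies tw(G) ≤ 2. For the lower bound, G contains the cycle 2–4–7–8–2, so G is not a forest; only forests have treewidth ≤ 1, hence tw(G) ≥ 2. The upper and lower bounds meet at 2, so that is the treewidth.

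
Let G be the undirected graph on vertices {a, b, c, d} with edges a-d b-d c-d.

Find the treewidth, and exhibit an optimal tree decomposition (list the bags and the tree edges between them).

Every bag has size at most 2, so the width is 2 − 1 = 1 and tw(G) ≤ 1. Since G has at least one edge (e.g. d–a), it is not an edgeless graph, so tw(G) ≥ 1. The upper and lower bounds meet at 1, so that is the treewidth.

Treewidth 1.
One optimal decomposition is:
Bags: B1 = {a, d}  B2 = {c, d}  B3 = {b, d}
Tree: B1–B2, B1–B3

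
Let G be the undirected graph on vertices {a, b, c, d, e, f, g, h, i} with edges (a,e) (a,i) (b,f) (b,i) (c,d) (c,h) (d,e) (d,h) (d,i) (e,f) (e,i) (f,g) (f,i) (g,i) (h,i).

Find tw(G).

2

A width-2 tree decomposition is:
Bags: B1 = {e, f, i}  B2 = {a, e, i}  B3 = {d, e, i}  B4 = {b, f, i}  B5 = {d, h, i}  B6 = {f, g, i}  B7 = {c, d, h}
Tree: B1–B2, B1–B3, B1–B4, B3–B5, B4–B6, B5–B7
Each bag holds 3 vertices, so the decomposition has width 2, which upper-bounds the treewidth. For the lower bound, the 3 vertices {c, d, h} are pairwise adjacent, and any tree decomposition puts a clique entirely inside one bag — forcing width ≥ 2. The upper and lower bounds meet at 2, so that is the treewidth.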